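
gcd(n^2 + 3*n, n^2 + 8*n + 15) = n + 3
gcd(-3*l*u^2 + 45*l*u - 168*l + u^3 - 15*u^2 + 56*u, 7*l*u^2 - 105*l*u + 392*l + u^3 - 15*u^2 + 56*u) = u^2 - 15*u + 56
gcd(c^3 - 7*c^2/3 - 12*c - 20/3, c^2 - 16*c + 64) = 1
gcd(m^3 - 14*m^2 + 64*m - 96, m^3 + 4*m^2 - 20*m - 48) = m - 4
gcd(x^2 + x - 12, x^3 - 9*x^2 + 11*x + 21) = x - 3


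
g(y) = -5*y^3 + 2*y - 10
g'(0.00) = 2.00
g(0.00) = -10.00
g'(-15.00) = -3373.00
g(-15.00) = 16835.00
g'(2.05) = -61.04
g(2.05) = -48.98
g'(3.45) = -176.54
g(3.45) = -208.42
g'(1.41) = -27.82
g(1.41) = -21.20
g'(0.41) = -0.52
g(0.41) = -9.52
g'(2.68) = -105.74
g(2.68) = -100.88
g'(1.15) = -17.84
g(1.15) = -15.30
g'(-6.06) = -548.85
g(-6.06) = 1090.61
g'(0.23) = 1.21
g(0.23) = -9.60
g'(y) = 2 - 15*y^2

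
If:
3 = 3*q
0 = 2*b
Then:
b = 0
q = 1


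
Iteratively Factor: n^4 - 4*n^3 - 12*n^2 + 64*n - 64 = (n + 4)*(n^3 - 8*n^2 + 20*n - 16) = (n - 2)*(n + 4)*(n^2 - 6*n + 8) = (n - 4)*(n - 2)*(n + 4)*(n - 2)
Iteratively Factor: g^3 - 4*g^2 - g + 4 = (g - 1)*(g^2 - 3*g - 4) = (g - 4)*(g - 1)*(g + 1)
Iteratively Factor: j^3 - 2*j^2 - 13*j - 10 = (j - 5)*(j^2 + 3*j + 2) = (j - 5)*(j + 1)*(j + 2)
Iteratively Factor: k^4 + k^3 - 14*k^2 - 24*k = (k + 3)*(k^3 - 2*k^2 - 8*k) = (k - 4)*(k + 3)*(k^2 + 2*k) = (k - 4)*(k + 2)*(k + 3)*(k)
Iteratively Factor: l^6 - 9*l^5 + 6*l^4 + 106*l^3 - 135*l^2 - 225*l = (l + 3)*(l^5 - 12*l^4 + 42*l^3 - 20*l^2 - 75*l) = (l + 1)*(l + 3)*(l^4 - 13*l^3 + 55*l^2 - 75*l) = (l - 5)*(l + 1)*(l + 3)*(l^3 - 8*l^2 + 15*l) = (l - 5)^2*(l + 1)*(l + 3)*(l^2 - 3*l) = l*(l - 5)^2*(l + 1)*(l + 3)*(l - 3)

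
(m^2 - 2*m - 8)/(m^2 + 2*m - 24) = (m + 2)/(m + 6)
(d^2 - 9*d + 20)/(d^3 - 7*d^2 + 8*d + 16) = (d - 5)/(d^2 - 3*d - 4)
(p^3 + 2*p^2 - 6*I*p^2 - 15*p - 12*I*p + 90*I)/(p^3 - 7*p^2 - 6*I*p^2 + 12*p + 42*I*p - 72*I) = (p + 5)/(p - 4)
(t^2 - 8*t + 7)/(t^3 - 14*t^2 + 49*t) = (t - 1)/(t*(t - 7))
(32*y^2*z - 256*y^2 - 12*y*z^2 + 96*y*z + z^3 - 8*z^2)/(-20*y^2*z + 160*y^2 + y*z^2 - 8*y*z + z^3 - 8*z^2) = (-8*y + z)/(5*y + z)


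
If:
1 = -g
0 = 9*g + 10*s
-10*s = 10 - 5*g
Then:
No Solution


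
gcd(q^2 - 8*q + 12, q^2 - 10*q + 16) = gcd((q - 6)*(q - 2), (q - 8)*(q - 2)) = q - 2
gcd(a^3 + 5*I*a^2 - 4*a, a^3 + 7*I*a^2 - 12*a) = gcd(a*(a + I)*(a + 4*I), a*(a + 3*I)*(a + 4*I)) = a^2 + 4*I*a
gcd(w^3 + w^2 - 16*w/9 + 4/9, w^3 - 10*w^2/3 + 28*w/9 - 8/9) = w - 2/3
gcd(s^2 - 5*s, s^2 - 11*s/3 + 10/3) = 1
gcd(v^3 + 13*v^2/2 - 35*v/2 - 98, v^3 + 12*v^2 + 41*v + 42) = v + 7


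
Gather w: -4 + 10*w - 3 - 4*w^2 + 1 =-4*w^2 + 10*w - 6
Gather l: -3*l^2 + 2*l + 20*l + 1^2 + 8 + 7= -3*l^2 + 22*l + 16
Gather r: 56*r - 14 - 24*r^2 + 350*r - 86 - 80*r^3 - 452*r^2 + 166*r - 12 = -80*r^3 - 476*r^2 + 572*r - 112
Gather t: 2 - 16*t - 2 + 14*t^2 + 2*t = 14*t^2 - 14*t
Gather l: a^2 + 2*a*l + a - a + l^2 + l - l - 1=a^2 + 2*a*l + l^2 - 1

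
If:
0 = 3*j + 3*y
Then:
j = -y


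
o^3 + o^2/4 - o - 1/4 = (o - 1)*(o + 1/4)*(o + 1)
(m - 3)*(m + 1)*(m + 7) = m^3 + 5*m^2 - 17*m - 21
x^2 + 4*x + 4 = (x + 2)^2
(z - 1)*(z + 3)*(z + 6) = z^3 + 8*z^2 + 9*z - 18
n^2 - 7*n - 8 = (n - 8)*(n + 1)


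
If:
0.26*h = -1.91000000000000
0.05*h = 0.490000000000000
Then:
No Solution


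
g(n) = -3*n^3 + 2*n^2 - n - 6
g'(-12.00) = -1345.00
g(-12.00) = 5478.00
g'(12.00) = -1249.00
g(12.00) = -4914.00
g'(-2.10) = -49.09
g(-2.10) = 32.70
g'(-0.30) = -3.01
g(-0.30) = -5.44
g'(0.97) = -5.59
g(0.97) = -7.83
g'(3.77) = -113.84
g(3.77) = -142.09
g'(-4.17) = -174.18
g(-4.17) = 250.48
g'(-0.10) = -1.49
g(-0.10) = -5.88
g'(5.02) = -207.72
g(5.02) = -340.14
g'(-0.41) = -4.15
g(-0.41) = -5.05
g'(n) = -9*n^2 + 4*n - 1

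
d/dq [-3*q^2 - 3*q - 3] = -6*q - 3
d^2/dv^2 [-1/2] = 0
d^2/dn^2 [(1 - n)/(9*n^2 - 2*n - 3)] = 2*(4*(n - 1)*(9*n - 1)^2 + (27*n - 11)*(-9*n^2 + 2*n + 3))/(-9*n^2 + 2*n + 3)^3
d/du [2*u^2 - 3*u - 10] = 4*u - 3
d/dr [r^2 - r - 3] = 2*r - 1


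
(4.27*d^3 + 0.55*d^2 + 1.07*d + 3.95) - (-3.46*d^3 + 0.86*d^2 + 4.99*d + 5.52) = 7.73*d^3 - 0.31*d^2 - 3.92*d - 1.57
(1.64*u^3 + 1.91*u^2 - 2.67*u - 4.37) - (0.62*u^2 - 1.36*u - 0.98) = 1.64*u^3 + 1.29*u^2 - 1.31*u - 3.39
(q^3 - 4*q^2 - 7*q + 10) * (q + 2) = q^4 - 2*q^3 - 15*q^2 - 4*q + 20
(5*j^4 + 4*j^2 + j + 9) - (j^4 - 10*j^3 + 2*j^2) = 4*j^4 + 10*j^3 + 2*j^2 + j + 9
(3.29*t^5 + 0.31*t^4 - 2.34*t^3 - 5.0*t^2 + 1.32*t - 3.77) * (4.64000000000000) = 15.2656*t^5 + 1.4384*t^4 - 10.8576*t^3 - 23.2*t^2 + 6.1248*t - 17.4928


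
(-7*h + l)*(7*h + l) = -49*h^2 + l^2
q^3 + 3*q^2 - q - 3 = (q - 1)*(q + 1)*(q + 3)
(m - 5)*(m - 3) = m^2 - 8*m + 15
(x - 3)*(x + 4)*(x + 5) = x^3 + 6*x^2 - 7*x - 60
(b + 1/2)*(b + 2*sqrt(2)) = b^2 + b/2 + 2*sqrt(2)*b + sqrt(2)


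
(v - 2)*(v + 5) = v^2 + 3*v - 10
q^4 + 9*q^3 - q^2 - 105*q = q*(q - 3)*(q + 5)*(q + 7)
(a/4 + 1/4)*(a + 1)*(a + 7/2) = a^3/4 + 11*a^2/8 + 2*a + 7/8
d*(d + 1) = d^2 + d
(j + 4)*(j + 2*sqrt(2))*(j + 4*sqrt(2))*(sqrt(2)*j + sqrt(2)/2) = sqrt(2)*j^4 + 9*sqrt(2)*j^3/2 + 12*j^3 + 18*sqrt(2)*j^2 + 54*j^2 + 24*j + 72*sqrt(2)*j + 32*sqrt(2)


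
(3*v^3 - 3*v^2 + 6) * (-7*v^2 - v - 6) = -21*v^5 + 18*v^4 - 15*v^3 - 24*v^2 - 6*v - 36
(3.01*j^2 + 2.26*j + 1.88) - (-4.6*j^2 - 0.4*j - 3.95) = 7.61*j^2 + 2.66*j + 5.83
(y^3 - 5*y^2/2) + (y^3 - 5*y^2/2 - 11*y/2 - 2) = 2*y^3 - 5*y^2 - 11*y/2 - 2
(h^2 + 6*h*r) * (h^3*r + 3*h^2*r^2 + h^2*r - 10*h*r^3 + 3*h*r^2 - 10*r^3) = h^5*r + 9*h^4*r^2 + h^4*r + 8*h^3*r^3 + 9*h^3*r^2 - 60*h^2*r^4 + 8*h^2*r^3 - 60*h*r^4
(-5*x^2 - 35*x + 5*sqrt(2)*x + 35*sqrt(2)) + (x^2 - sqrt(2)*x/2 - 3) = -4*x^2 - 35*x + 9*sqrt(2)*x/2 - 3 + 35*sqrt(2)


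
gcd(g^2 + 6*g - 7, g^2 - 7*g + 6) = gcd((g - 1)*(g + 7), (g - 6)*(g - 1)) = g - 1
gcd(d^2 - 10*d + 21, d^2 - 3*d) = d - 3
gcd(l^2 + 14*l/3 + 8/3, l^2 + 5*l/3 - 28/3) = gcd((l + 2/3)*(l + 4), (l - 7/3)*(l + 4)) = l + 4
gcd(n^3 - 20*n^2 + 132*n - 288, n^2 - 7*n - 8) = n - 8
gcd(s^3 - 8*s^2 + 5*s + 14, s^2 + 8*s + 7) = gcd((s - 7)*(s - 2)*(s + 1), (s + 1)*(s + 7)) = s + 1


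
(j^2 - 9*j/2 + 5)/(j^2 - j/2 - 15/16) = 8*(-2*j^2 + 9*j - 10)/(-16*j^2 + 8*j + 15)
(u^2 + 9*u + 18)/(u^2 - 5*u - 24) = (u + 6)/(u - 8)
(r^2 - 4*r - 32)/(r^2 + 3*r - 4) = (r - 8)/(r - 1)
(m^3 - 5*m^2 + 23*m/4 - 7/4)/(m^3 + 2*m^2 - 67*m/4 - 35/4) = (2*m^2 - 3*m + 1)/(2*m^2 + 11*m + 5)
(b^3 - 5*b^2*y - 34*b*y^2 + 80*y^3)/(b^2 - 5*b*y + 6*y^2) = (-b^2 + 3*b*y + 40*y^2)/(-b + 3*y)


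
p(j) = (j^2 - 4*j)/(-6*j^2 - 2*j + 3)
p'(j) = (2*j - 4)/(-6*j^2 - 2*j + 3) + (12*j + 2)*(j^2 - 4*j)/(-6*j^2 - 2*j + 3)^2 = 2*(-13*j^2 + 3*j - 6)/(36*j^4 + 24*j^3 - 32*j^2 - 12*j + 9)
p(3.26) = 0.04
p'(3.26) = -0.06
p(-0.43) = 0.69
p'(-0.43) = -2.56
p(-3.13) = -0.45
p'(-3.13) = -0.12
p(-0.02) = 0.03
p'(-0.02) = -1.31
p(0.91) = 0.74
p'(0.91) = -1.96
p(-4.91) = -0.33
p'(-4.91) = -0.04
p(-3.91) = -0.38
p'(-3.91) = -0.07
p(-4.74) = -0.34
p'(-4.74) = -0.04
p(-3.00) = -0.47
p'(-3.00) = -0.13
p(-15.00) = -0.22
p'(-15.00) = 0.00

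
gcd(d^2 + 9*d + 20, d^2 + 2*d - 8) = d + 4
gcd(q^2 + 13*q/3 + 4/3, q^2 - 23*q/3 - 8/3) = q + 1/3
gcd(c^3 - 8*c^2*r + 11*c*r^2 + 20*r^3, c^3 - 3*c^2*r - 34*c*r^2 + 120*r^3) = c^2 - 9*c*r + 20*r^2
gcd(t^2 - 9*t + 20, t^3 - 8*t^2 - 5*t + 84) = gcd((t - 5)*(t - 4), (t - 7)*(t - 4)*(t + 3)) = t - 4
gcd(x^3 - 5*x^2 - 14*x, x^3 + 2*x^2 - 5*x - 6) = 1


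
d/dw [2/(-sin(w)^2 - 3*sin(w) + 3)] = 2*(2*sin(w) + 3)*cos(w)/(sin(w)^2 + 3*sin(w) - 3)^2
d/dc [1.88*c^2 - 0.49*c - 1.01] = 3.76*c - 0.49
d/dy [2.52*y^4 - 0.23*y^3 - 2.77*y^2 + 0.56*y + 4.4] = 10.08*y^3 - 0.69*y^2 - 5.54*y + 0.56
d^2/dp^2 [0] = 0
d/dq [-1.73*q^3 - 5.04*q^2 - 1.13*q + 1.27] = -5.19*q^2 - 10.08*q - 1.13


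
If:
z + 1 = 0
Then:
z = -1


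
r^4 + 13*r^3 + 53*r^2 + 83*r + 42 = (r + 1)*(r + 2)*(r + 3)*(r + 7)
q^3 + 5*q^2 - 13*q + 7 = (q - 1)^2*(q + 7)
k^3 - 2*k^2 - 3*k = k*(k - 3)*(k + 1)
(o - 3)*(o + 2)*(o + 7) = o^3 + 6*o^2 - 13*o - 42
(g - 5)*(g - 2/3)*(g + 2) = g^3 - 11*g^2/3 - 8*g + 20/3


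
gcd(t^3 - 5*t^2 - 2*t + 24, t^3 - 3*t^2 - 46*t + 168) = t - 4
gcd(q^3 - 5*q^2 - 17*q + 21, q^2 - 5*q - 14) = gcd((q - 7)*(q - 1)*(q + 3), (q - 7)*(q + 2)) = q - 7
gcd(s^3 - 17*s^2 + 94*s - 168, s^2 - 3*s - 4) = s - 4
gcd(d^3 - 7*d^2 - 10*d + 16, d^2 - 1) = d - 1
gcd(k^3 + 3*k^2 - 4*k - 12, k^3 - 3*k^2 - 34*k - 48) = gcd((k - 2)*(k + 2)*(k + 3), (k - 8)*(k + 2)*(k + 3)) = k^2 + 5*k + 6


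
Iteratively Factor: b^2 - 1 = (b - 1)*(b + 1)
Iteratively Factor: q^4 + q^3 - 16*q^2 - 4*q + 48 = (q - 2)*(q^3 + 3*q^2 - 10*q - 24) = (q - 2)*(q + 2)*(q^2 + q - 12) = (q - 3)*(q - 2)*(q + 2)*(q + 4)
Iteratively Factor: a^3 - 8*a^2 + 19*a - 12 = (a - 3)*(a^2 - 5*a + 4) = (a - 4)*(a - 3)*(a - 1)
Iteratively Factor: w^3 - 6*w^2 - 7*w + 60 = (w - 4)*(w^2 - 2*w - 15) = (w - 5)*(w - 4)*(w + 3)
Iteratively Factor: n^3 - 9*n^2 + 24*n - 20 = (n - 5)*(n^2 - 4*n + 4) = (n - 5)*(n - 2)*(n - 2)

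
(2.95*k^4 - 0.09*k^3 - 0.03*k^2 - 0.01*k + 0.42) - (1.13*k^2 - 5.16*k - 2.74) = 2.95*k^4 - 0.09*k^3 - 1.16*k^2 + 5.15*k + 3.16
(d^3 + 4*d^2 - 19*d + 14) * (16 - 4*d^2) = -4*d^5 - 16*d^4 + 92*d^3 + 8*d^2 - 304*d + 224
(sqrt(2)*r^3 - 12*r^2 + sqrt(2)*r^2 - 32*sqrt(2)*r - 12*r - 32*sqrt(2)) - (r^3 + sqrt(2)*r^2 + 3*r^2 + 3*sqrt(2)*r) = -r^3 + sqrt(2)*r^3 - 15*r^2 - 35*sqrt(2)*r - 12*r - 32*sqrt(2)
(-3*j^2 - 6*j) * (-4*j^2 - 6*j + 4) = 12*j^4 + 42*j^3 + 24*j^2 - 24*j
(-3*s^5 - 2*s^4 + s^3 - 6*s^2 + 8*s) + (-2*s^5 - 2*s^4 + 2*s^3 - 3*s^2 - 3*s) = -5*s^5 - 4*s^4 + 3*s^3 - 9*s^2 + 5*s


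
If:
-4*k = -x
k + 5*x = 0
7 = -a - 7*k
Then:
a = -7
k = 0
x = 0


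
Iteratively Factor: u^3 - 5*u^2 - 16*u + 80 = (u - 4)*(u^2 - u - 20) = (u - 5)*(u - 4)*(u + 4)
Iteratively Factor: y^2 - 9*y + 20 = (y - 4)*(y - 5)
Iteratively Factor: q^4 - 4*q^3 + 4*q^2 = (q - 2)*(q^3 - 2*q^2) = q*(q - 2)*(q^2 - 2*q) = q^2*(q - 2)*(q - 2)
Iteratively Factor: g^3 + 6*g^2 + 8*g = (g + 2)*(g^2 + 4*g) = g*(g + 2)*(g + 4)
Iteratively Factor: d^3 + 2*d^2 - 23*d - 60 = (d - 5)*(d^2 + 7*d + 12) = (d - 5)*(d + 3)*(d + 4)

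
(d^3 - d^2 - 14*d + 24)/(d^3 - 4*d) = (d^2 + d - 12)/(d*(d + 2))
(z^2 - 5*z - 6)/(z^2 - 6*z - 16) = (-z^2 + 5*z + 6)/(-z^2 + 6*z + 16)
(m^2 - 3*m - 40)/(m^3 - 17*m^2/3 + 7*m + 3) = 3*(m^2 - 3*m - 40)/(3*m^3 - 17*m^2 + 21*m + 9)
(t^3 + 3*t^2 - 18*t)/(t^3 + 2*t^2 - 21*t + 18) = t/(t - 1)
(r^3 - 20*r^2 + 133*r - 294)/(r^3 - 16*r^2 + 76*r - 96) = (r^2 - 14*r + 49)/(r^2 - 10*r + 16)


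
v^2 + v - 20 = (v - 4)*(v + 5)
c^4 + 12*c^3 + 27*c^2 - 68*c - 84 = (c - 2)*(c + 1)*(c + 6)*(c + 7)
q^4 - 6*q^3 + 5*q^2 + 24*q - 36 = (q - 3)^2*(q - 2)*(q + 2)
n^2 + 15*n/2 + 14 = (n + 7/2)*(n + 4)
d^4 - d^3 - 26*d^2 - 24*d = d*(d - 6)*(d + 1)*(d + 4)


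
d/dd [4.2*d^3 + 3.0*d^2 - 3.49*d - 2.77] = 12.6*d^2 + 6.0*d - 3.49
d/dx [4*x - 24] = 4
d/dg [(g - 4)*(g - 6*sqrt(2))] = 2*g - 6*sqrt(2) - 4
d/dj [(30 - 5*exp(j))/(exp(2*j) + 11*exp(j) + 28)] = 5*((exp(j) - 6)*(2*exp(j) + 11) - exp(2*j) - 11*exp(j) - 28)*exp(j)/(exp(2*j) + 11*exp(j) + 28)^2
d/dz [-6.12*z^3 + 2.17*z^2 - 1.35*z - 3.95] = -18.36*z^2 + 4.34*z - 1.35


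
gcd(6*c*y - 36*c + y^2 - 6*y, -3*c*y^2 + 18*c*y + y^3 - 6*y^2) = y - 6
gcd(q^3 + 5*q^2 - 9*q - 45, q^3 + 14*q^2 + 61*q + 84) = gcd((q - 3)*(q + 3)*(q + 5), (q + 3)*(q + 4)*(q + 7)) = q + 3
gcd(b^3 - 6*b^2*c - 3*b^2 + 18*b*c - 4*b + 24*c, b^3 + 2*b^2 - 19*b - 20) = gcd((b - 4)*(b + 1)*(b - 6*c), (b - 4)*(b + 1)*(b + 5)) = b^2 - 3*b - 4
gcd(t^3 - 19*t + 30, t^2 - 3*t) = t - 3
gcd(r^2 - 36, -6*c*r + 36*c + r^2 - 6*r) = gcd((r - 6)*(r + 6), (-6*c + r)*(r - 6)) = r - 6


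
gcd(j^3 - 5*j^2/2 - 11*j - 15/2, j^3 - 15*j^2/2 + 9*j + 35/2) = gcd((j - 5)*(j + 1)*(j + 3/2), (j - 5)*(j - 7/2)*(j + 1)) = j^2 - 4*j - 5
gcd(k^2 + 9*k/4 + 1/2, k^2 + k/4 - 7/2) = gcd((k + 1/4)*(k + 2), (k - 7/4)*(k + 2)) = k + 2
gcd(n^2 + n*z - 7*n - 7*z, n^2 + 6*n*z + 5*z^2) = n + z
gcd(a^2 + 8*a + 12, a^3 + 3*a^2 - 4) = a + 2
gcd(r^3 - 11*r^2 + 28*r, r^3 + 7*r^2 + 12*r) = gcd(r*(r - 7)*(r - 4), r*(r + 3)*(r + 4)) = r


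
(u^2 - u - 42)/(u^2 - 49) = (u + 6)/(u + 7)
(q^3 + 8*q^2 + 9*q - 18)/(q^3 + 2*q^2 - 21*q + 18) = (q + 3)/(q - 3)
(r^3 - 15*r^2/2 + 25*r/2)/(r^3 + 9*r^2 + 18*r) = (2*r^2 - 15*r + 25)/(2*(r^2 + 9*r + 18))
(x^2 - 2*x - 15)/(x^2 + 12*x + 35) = (x^2 - 2*x - 15)/(x^2 + 12*x + 35)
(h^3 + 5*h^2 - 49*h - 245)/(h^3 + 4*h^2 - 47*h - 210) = (h + 7)/(h + 6)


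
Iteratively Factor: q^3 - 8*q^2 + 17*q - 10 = (q - 1)*(q^2 - 7*q + 10) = (q - 2)*(q - 1)*(q - 5)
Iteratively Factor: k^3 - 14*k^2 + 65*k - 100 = (k - 5)*(k^2 - 9*k + 20) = (k - 5)^2*(k - 4)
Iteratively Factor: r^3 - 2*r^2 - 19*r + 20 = (r - 5)*(r^2 + 3*r - 4) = (r - 5)*(r + 4)*(r - 1)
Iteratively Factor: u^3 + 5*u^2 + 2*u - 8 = (u + 4)*(u^2 + u - 2) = (u - 1)*(u + 4)*(u + 2)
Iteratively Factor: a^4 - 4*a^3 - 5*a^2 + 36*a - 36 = (a - 2)*(a^3 - 2*a^2 - 9*a + 18) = (a - 2)*(a + 3)*(a^2 - 5*a + 6) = (a - 3)*(a - 2)*(a + 3)*(a - 2)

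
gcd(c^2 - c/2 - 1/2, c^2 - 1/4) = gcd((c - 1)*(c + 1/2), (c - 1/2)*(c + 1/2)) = c + 1/2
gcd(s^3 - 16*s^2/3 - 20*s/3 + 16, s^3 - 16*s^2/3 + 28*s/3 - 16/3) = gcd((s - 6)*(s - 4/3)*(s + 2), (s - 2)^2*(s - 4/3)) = s - 4/3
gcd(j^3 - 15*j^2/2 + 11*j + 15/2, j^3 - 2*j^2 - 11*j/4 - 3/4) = j^2 - 5*j/2 - 3/2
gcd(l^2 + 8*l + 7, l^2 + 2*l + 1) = l + 1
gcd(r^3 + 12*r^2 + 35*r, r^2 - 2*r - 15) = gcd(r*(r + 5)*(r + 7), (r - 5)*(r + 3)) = 1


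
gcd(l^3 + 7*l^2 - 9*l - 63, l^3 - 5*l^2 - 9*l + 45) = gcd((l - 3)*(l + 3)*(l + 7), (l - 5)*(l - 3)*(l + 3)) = l^2 - 9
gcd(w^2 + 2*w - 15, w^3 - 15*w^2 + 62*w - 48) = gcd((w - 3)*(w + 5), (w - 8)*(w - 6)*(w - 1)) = 1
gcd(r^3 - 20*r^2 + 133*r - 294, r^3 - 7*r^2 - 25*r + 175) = r - 7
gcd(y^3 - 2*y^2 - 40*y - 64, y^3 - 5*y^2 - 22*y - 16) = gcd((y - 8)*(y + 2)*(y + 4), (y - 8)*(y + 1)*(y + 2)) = y^2 - 6*y - 16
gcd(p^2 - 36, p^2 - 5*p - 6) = p - 6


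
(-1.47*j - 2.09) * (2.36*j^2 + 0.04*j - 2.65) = -3.4692*j^3 - 4.9912*j^2 + 3.8119*j + 5.5385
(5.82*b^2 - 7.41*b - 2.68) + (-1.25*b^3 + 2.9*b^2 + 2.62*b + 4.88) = -1.25*b^3 + 8.72*b^2 - 4.79*b + 2.2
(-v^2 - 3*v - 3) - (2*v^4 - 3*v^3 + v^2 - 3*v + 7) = -2*v^4 + 3*v^3 - 2*v^2 - 10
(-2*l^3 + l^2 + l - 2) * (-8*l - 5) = 16*l^4 + 2*l^3 - 13*l^2 + 11*l + 10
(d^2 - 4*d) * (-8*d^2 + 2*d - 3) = -8*d^4 + 34*d^3 - 11*d^2 + 12*d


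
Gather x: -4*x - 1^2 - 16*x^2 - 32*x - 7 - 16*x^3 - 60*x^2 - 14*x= -16*x^3 - 76*x^2 - 50*x - 8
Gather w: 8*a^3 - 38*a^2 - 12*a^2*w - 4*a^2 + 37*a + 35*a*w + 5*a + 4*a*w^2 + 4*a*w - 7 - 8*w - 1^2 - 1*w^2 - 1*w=8*a^3 - 42*a^2 + 42*a + w^2*(4*a - 1) + w*(-12*a^2 + 39*a - 9) - 8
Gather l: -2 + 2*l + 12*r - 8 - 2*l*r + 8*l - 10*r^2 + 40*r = l*(10 - 2*r) - 10*r^2 + 52*r - 10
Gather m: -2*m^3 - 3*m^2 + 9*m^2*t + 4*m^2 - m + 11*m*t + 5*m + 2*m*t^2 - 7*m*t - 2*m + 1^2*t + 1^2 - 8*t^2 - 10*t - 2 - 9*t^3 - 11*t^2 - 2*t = -2*m^3 + m^2*(9*t + 1) + m*(2*t^2 + 4*t + 2) - 9*t^3 - 19*t^2 - 11*t - 1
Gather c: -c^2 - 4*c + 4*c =-c^2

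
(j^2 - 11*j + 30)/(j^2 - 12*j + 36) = (j - 5)/(j - 6)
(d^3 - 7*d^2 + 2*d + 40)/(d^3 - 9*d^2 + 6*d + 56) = (d - 5)/(d - 7)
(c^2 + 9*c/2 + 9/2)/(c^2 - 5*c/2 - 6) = (c + 3)/(c - 4)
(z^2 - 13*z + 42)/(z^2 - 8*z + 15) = (z^2 - 13*z + 42)/(z^2 - 8*z + 15)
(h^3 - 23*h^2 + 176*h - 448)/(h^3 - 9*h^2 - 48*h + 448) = (h - 7)/(h + 7)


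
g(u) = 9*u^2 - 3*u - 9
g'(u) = 18*u - 3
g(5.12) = 211.57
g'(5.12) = 89.16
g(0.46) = -8.48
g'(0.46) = 5.28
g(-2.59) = 59.14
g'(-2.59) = -49.62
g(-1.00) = 3.00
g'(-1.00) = -21.00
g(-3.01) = 81.57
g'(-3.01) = -57.18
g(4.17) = 134.99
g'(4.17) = 72.06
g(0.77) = -5.97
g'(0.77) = 10.86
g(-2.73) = 66.27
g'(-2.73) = -52.14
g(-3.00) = 81.00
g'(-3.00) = -57.00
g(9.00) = 693.00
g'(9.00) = 159.00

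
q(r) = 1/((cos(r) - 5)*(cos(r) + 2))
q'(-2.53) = 0.06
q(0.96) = -0.09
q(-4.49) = -0.11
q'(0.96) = -0.01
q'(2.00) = -0.05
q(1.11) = -0.09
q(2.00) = -0.12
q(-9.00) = -0.16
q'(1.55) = -0.03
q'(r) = sin(r)/((cos(r) - 5)*(cos(r) + 2)^2) + sin(r)/((cos(r) - 5)^2*(cos(r) + 2))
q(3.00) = -0.17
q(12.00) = -0.08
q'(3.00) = -0.02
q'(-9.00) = 0.05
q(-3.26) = -0.17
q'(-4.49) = -0.04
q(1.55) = -0.10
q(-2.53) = -0.15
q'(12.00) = 0.01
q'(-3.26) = -0.02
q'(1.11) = -0.02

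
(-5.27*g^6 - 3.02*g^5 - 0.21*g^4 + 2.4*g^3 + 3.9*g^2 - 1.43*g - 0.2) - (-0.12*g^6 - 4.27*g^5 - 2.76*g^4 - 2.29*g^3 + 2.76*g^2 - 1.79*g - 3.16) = -5.15*g^6 + 1.25*g^5 + 2.55*g^4 + 4.69*g^3 + 1.14*g^2 + 0.36*g + 2.96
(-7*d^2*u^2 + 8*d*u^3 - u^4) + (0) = -7*d^2*u^2 + 8*d*u^3 - u^4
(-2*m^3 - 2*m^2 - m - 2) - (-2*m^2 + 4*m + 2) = -2*m^3 - 5*m - 4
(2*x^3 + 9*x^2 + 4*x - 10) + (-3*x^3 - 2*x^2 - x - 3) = -x^3 + 7*x^2 + 3*x - 13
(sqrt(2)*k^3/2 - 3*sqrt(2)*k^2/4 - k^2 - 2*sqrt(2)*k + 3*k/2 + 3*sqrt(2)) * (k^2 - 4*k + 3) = sqrt(2)*k^5/2 - 11*sqrt(2)*k^4/4 - k^4 + 5*sqrt(2)*k^3/2 + 11*k^3/2 - 9*k^2 + 35*sqrt(2)*k^2/4 - 18*sqrt(2)*k + 9*k/2 + 9*sqrt(2)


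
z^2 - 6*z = z*(z - 6)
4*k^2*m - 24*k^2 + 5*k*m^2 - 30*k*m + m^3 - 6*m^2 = (k + m)*(4*k + m)*(m - 6)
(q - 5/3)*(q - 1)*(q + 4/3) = q^3 - 4*q^2/3 - 17*q/9 + 20/9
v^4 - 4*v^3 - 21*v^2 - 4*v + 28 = (v - 7)*(v - 1)*(v + 2)^2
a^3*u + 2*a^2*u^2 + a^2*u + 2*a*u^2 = a*(a + 2*u)*(a*u + u)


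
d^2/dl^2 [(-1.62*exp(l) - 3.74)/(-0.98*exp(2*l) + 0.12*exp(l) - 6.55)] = (1.555848*exp(4*l) + 14.558096*exp(3*l) - 63.712152*exp(2*l) - 94.701064*exp(l) + 72.44169)*exp(l)/(0.941192*exp(6*l) - 0.345744*exp(5*l) + 18.914196*exp(4*l) - 4.623408*exp(3*l) + 126.41631*exp(2*l) - 15.4449*exp(l) + 281.011375)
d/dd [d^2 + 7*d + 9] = 2*d + 7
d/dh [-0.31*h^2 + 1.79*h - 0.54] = 1.79 - 0.62*h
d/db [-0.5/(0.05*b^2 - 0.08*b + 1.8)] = (0.05*b - 0.04)/(0.05*b^2 - 0.08*b + 1.8)^2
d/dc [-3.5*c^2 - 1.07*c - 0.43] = -7.0*c - 1.07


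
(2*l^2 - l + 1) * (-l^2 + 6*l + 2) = -2*l^4 + 13*l^3 - 3*l^2 + 4*l + 2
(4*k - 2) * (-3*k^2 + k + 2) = -12*k^3 + 10*k^2 + 6*k - 4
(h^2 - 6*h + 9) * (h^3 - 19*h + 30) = h^5 - 6*h^4 - 10*h^3 + 144*h^2 - 351*h + 270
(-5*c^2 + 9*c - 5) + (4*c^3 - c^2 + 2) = 4*c^3 - 6*c^2 + 9*c - 3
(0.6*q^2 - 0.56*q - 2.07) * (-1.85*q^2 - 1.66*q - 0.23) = -1.11*q^4 + 0.0400000000000004*q^3 + 4.6211*q^2 + 3.565*q + 0.4761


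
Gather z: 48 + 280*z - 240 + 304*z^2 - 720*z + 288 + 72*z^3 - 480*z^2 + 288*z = 72*z^3 - 176*z^2 - 152*z + 96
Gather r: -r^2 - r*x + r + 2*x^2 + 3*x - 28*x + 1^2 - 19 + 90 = -r^2 + r*(1 - x) + 2*x^2 - 25*x + 72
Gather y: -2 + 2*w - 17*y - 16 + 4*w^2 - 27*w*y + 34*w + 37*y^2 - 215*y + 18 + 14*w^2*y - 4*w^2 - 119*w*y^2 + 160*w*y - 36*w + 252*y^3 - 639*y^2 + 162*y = 252*y^3 + y^2*(-119*w - 602) + y*(14*w^2 + 133*w - 70)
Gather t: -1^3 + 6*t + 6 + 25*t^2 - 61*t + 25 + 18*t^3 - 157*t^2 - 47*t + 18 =18*t^3 - 132*t^2 - 102*t + 48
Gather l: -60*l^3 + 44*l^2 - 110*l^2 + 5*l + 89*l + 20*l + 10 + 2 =-60*l^3 - 66*l^2 + 114*l + 12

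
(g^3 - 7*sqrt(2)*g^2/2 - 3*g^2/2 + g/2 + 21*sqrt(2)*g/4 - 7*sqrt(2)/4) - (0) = g^3 - 7*sqrt(2)*g^2/2 - 3*g^2/2 + g/2 + 21*sqrt(2)*g/4 - 7*sqrt(2)/4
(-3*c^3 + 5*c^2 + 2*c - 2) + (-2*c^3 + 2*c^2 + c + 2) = -5*c^3 + 7*c^2 + 3*c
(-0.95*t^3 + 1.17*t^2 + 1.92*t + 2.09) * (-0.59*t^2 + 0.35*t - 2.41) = 0.5605*t^5 - 1.0228*t^4 + 1.5662*t^3 - 3.3808*t^2 - 3.8957*t - 5.0369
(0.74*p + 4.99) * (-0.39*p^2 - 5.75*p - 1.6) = -0.2886*p^3 - 6.2011*p^2 - 29.8765*p - 7.984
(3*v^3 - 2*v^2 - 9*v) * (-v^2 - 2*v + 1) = -3*v^5 - 4*v^4 + 16*v^3 + 16*v^2 - 9*v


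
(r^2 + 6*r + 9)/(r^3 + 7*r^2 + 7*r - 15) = (r + 3)/(r^2 + 4*r - 5)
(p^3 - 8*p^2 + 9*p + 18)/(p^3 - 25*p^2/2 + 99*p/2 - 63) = 2*(p + 1)/(2*p - 7)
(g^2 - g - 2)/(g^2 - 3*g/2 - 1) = 2*(g + 1)/(2*g + 1)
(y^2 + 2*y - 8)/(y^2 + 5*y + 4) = (y - 2)/(y + 1)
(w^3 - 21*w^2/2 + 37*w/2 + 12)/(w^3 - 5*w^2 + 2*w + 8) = (2*w^3 - 21*w^2 + 37*w + 24)/(2*(w^3 - 5*w^2 + 2*w + 8))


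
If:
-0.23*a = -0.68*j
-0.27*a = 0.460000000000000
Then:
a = -1.70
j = -0.58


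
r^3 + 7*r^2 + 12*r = r*(r + 3)*(r + 4)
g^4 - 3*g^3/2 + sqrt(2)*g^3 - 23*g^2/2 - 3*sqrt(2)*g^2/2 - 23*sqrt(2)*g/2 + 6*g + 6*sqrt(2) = (g - 4)*(g - 1/2)*(g + 3)*(g + sqrt(2))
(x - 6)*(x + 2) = x^2 - 4*x - 12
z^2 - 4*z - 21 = (z - 7)*(z + 3)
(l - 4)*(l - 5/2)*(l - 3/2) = l^3 - 8*l^2 + 79*l/4 - 15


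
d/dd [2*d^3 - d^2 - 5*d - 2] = 6*d^2 - 2*d - 5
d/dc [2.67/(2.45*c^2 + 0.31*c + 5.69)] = (-13.083*c - 0.8277)/(2.45*c^2 + 0.31*c + 5.69)^2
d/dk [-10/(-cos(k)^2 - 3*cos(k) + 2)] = 10*(2*cos(k) + 3)*sin(k)/(cos(k)^2 + 3*cos(k) - 2)^2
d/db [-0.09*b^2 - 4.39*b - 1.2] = -0.18*b - 4.39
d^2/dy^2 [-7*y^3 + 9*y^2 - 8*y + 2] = 18 - 42*y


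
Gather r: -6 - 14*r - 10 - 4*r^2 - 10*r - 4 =-4*r^2 - 24*r - 20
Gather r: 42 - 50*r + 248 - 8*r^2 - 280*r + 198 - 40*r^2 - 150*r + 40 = -48*r^2 - 480*r + 528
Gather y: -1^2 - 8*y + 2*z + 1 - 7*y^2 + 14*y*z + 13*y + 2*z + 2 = -7*y^2 + y*(14*z + 5) + 4*z + 2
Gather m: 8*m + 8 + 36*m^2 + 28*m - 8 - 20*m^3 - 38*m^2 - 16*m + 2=-20*m^3 - 2*m^2 + 20*m + 2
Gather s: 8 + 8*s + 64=8*s + 72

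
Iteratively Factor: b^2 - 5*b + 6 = (b - 3)*(b - 2)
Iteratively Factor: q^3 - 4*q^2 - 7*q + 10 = (q - 5)*(q^2 + q - 2) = (q - 5)*(q - 1)*(q + 2)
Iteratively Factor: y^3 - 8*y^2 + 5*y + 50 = (y + 2)*(y^2 - 10*y + 25) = (y - 5)*(y + 2)*(y - 5)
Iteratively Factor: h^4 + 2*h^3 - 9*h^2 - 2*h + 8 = (h + 1)*(h^3 + h^2 - 10*h + 8) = (h + 1)*(h + 4)*(h^2 - 3*h + 2) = (h - 2)*(h + 1)*(h + 4)*(h - 1)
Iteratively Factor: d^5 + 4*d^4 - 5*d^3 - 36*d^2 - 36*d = (d + 2)*(d^4 + 2*d^3 - 9*d^2 - 18*d) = (d - 3)*(d + 2)*(d^3 + 5*d^2 + 6*d) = (d - 3)*(d + 2)*(d + 3)*(d^2 + 2*d) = d*(d - 3)*(d + 2)*(d + 3)*(d + 2)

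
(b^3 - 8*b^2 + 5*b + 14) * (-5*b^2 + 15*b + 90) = -5*b^5 + 55*b^4 - 55*b^3 - 715*b^2 + 660*b + 1260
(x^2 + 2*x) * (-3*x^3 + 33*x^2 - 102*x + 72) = -3*x^5 + 27*x^4 - 36*x^3 - 132*x^2 + 144*x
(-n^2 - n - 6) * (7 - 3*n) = 3*n^3 - 4*n^2 + 11*n - 42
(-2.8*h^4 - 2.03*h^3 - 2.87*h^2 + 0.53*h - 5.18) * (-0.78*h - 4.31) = 2.184*h^5 + 13.6514*h^4 + 10.9879*h^3 + 11.9563*h^2 + 1.7561*h + 22.3258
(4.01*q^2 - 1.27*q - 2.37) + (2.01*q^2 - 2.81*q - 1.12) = 6.02*q^2 - 4.08*q - 3.49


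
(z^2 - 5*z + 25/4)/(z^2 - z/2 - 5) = (z - 5/2)/(z + 2)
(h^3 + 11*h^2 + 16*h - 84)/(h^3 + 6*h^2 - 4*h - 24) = (h + 7)/(h + 2)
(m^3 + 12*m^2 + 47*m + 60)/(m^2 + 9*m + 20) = m + 3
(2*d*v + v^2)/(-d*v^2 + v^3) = (2*d + v)/(v*(-d + v))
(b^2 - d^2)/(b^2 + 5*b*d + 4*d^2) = (b - d)/(b + 4*d)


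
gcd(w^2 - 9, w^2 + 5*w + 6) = w + 3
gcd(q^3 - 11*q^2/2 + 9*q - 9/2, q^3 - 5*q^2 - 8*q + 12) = q - 1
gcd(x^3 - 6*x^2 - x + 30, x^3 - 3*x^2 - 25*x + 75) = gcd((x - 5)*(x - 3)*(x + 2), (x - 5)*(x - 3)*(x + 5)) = x^2 - 8*x + 15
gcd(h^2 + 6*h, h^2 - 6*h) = h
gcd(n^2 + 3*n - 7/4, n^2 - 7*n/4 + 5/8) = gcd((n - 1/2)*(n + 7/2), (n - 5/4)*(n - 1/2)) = n - 1/2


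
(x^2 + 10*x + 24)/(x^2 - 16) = (x + 6)/(x - 4)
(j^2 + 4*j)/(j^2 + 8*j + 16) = j/(j + 4)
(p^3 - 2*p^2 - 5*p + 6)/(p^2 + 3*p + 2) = (p^2 - 4*p + 3)/(p + 1)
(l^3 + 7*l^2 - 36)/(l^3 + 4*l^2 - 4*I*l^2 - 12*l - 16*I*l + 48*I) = (l + 3)/(l - 4*I)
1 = 1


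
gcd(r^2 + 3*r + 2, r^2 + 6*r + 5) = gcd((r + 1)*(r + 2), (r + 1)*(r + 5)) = r + 1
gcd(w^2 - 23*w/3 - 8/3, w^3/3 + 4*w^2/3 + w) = 1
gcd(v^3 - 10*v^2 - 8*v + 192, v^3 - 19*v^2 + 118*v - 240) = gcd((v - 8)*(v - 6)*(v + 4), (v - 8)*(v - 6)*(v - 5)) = v^2 - 14*v + 48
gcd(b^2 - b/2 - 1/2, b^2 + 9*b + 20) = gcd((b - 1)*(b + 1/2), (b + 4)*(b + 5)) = 1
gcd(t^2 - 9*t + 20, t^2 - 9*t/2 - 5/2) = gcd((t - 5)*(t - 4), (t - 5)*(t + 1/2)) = t - 5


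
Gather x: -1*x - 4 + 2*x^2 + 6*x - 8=2*x^2 + 5*x - 12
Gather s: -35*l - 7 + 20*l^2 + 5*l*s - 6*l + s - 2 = 20*l^2 - 41*l + s*(5*l + 1) - 9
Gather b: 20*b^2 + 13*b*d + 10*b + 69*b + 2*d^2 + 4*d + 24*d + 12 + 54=20*b^2 + b*(13*d + 79) + 2*d^2 + 28*d + 66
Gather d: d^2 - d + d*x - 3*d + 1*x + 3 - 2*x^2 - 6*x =d^2 + d*(x - 4) - 2*x^2 - 5*x + 3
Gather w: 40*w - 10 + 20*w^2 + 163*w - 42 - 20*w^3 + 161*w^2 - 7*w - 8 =-20*w^3 + 181*w^2 + 196*w - 60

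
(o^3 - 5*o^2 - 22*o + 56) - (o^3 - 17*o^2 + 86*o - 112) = 12*o^2 - 108*o + 168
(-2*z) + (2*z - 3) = -3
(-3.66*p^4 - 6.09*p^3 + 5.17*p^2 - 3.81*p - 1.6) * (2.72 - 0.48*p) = 1.7568*p^5 - 7.032*p^4 - 19.0464*p^3 + 15.8912*p^2 - 9.5952*p - 4.352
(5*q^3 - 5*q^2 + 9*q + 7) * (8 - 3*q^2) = -15*q^5 + 15*q^4 + 13*q^3 - 61*q^2 + 72*q + 56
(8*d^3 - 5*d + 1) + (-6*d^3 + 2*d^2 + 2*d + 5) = 2*d^3 + 2*d^2 - 3*d + 6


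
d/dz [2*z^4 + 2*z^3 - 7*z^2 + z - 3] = 8*z^3 + 6*z^2 - 14*z + 1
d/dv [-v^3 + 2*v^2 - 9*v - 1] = -3*v^2 + 4*v - 9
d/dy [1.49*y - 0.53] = 1.49000000000000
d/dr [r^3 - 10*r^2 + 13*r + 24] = 3*r^2 - 20*r + 13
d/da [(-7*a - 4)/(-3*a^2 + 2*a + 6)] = (-21*a^2 - 24*a - 34)/(9*a^4 - 12*a^3 - 32*a^2 + 24*a + 36)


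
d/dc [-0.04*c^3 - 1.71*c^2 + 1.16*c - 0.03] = -0.12*c^2 - 3.42*c + 1.16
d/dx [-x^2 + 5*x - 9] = 5 - 2*x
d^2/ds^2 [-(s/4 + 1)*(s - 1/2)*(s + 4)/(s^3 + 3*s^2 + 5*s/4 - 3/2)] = 2*(-9*s^3 - 78*s^2 - 192*s - 146)/(8*s^6 + 84*s^5 + 366*s^4 + 847*s^3 + 1098*s^2 + 756*s + 216)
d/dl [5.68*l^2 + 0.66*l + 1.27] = 11.36*l + 0.66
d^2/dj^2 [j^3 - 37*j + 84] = 6*j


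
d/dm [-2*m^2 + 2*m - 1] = 2 - 4*m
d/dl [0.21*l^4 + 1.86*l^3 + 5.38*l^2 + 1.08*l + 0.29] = 0.84*l^3 + 5.58*l^2 + 10.76*l + 1.08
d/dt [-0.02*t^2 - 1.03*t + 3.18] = -0.04*t - 1.03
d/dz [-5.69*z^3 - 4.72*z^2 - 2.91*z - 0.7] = -17.07*z^2 - 9.44*z - 2.91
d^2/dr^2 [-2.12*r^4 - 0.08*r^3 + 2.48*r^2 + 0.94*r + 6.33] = -25.44*r^2 - 0.48*r + 4.96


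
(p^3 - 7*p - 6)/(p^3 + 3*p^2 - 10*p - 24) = (p + 1)/(p + 4)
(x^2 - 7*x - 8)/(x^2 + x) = (x - 8)/x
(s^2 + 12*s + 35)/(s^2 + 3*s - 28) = (s + 5)/(s - 4)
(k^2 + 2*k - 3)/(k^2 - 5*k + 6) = (k^2 + 2*k - 3)/(k^2 - 5*k + 6)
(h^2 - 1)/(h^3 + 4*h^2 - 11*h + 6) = (h + 1)/(h^2 + 5*h - 6)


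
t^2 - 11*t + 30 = (t - 6)*(t - 5)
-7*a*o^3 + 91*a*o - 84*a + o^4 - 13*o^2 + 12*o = (-7*a + o)*(o - 3)*(o - 1)*(o + 4)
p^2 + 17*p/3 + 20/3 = (p + 5/3)*(p + 4)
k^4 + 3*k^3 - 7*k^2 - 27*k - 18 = (k - 3)*(k + 1)*(k + 2)*(k + 3)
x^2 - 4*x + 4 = (x - 2)^2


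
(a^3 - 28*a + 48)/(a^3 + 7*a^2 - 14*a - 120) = (a - 2)/(a + 5)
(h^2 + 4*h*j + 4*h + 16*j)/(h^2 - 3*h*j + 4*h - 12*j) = (h + 4*j)/(h - 3*j)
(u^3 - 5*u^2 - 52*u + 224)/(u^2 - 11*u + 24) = (u^2 + 3*u - 28)/(u - 3)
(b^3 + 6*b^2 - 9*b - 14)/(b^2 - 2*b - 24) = (-b^3 - 6*b^2 + 9*b + 14)/(-b^2 + 2*b + 24)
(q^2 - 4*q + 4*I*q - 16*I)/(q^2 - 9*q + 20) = (q + 4*I)/(q - 5)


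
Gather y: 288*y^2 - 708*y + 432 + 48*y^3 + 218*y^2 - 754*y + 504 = 48*y^3 + 506*y^2 - 1462*y + 936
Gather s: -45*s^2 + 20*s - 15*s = -45*s^2 + 5*s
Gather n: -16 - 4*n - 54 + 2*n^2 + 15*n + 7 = 2*n^2 + 11*n - 63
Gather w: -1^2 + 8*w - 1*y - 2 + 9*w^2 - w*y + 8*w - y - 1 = 9*w^2 + w*(16 - y) - 2*y - 4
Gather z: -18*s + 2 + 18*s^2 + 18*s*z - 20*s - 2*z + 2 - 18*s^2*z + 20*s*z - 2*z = 18*s^2 - 38*s + z*(-18*s^2 + 38*s - 4) + 4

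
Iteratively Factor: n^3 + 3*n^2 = (n)*(n^2 + 3*n) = n^2*(n + 3)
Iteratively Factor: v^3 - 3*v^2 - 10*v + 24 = (v - 2)*(v^2 - v - 12) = (v - 2)*(v + 3)*(v - 4)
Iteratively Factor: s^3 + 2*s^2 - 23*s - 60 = (s + 3)*(s^2 - s - 20) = (s + 3)*(s + 4)*(s - 5)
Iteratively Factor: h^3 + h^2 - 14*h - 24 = (h + 3)*(h^2 - 2*h - 8) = (h + 2)*(h + 3)*(h - 4)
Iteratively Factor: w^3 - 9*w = (w)*(w^2 - 9) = w*(w + 3)*(w - 3)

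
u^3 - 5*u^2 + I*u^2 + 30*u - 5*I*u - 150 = (u - 5)*(u - 5*I)*(u + 6*I)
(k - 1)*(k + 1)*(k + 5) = k^3 + 5*k^2 - k - 5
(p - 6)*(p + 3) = p^2 - 3*p - 18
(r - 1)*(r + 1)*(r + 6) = r^3 + 6*r^2 - r - 6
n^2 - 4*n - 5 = (n - 5)*(n + 1)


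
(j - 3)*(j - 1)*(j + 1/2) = j^3 - 7*j^2/2 + j + 3/2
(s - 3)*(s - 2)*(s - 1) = s^3 - 6*s^2 + 11*s - 6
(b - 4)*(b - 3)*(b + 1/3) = b^3 - 20*b^2/3 + 29*b/3 + 4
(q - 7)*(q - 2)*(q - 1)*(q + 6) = q^4 - 4*q^3 - 37*q^2 + 124*q - 84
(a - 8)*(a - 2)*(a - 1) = a^3 - 11*a^2 + 26*a - 16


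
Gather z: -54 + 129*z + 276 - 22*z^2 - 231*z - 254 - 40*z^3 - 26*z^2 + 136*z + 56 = -40*z^3 - 48*z^2 + 34*z + 24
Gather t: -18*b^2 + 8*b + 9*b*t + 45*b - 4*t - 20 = -18*b^2 + 53*b + t*(9*b - 4) - 20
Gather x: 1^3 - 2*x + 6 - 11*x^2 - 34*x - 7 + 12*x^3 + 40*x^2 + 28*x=12*x^3 + 29*x^2 - 8*x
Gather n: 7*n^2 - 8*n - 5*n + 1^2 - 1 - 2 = 7*n^2 - 13*n - 2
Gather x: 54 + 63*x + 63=63*x + 117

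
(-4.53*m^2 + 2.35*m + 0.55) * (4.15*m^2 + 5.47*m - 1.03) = -18.7995*m^4 - 15.0266*m^3 + 19.8029*m^2 + 0.588*m - 0.5665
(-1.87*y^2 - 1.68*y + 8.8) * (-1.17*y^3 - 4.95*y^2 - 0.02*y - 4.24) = 2.1879*y^5 + 11.2221*y^4 - 1.9426*y^3 - 35.5976*y^2 + 6.9472*y - 37.312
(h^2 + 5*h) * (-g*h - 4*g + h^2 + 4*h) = -g*h^3 - 9*g*h^2 - 20*g*h + h^4 + 9*h^3 + 20*h^2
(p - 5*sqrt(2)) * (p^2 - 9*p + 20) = p^3 - 9*p^2 - 5*sqrt(2)*p^2 + 20*p + 45*sqrt(2)*p - 100*sqrt(2)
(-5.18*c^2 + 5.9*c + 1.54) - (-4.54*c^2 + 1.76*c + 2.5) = -0.64*c^2 + 4.14*c - 0.96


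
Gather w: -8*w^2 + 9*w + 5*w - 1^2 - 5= -8*w^2 + 14*w - 6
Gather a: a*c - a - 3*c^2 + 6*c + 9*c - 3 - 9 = a*(c - 1) - 3*c^2 + 15*c - 12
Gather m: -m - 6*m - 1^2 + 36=35 - 7*m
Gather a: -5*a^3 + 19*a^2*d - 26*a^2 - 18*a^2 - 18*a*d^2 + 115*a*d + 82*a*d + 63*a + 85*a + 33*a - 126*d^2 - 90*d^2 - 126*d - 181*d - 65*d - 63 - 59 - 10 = -5*a^3 + a^2*(19*d - 44) + a*(-18*d^2 + 197*d + 181) - 216*d^2 - 372*d - 132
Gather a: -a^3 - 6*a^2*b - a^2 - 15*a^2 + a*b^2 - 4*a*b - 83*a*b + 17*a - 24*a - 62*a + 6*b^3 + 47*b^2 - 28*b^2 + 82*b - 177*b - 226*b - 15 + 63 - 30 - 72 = -a^3 + a^2*(-6*b - 16) + a*(b^2 - 87*b - 69) + 6*b^3 + 19*b^2 - 321*b - 54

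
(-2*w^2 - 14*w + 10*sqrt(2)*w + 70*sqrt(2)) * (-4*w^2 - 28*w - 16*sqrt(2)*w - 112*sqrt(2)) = 8*w^4 - 8*sqrt(2)*w^3 + 112*w^3 - 112*sqrt(2)*w^2 + 72*w^2 - 4480*w - 392*sqrt(2)*w - 15680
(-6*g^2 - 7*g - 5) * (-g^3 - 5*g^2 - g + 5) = 6*g^5 + 37*g^4 + 46*g^3 + 2*g^2 - 30*g - 25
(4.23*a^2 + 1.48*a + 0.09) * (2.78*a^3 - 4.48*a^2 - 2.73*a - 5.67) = 11.7594*a^5 - 14.836*a^4 - 17.9281*a^3 - 28.4277*a^2 - 8.6373*a - 0.5103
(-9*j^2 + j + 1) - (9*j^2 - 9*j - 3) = -18*j^2 + 10*j + 4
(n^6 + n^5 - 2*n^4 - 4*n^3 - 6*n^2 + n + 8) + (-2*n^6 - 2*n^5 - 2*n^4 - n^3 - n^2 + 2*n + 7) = -n^6 - n^5 - 4*n^4 - 5*n^3 - 7*n^2 + 3*n + 15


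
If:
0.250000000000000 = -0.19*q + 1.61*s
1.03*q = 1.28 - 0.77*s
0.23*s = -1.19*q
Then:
No Solution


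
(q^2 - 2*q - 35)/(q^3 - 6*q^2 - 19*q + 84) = (q + 5)/(q^2 + q - 12)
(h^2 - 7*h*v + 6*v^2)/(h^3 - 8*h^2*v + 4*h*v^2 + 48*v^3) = (-h + v)/(-h^2 + 2*h*v + 8*v^2)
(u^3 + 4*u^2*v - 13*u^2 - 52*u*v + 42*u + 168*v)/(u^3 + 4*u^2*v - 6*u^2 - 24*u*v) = (u - 7)/u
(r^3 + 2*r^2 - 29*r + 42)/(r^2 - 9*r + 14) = (r^2 + 4*r - 21)/(r - 7)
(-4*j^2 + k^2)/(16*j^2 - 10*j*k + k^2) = (-2*j - k)/(8*j - k)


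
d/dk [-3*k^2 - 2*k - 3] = -6*k - 2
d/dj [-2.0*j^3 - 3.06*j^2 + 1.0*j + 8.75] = -6.0*j^2 - 6.12*j + 1.0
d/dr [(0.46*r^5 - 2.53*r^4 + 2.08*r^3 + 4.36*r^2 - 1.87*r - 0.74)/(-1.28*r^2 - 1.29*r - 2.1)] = (-1.7664*r^6 + 4.1032*r^5 + 2.2987*r^4 + 15.8856*r^3 - 21.122*r^2 - 20.2064*r + 2.9724)/(1.6384*r^4 + 3.3024*r^3 + 7.0401*r^2 + 5.418*r + 4.41)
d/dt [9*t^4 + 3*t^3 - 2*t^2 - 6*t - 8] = 36*t^3 + 9*t^2 - 4*t - 6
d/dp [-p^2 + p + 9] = 1 - 2*p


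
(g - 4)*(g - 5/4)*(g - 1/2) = g^3 - 23*g^2/4 + 61*g/8 - 5/2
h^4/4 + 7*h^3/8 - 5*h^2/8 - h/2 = h*(h/4 + 1)*(h - 1)*(h + 1/2)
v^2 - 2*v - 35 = (v - 7)*(v + 5)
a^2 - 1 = (a - 1)*(a + 1)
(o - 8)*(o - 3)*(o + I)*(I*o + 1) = I*o^4 - 11*I*o^3 + 25*I*o^2 - 11*I*o + 24*I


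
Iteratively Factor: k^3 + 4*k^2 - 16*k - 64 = (k - 4)*(k^2 + 8*k + 16) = (k - 4)*(k + 4)*(k + 4)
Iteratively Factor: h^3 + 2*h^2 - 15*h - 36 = (h + 3)*(h^2 - h - 12) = (h + 3)^2*(h - 4)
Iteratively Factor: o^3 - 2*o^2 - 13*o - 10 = (o - 5)*(o^2 + 3*o + 2) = (o - 5)*(o + 1)*(o + 2)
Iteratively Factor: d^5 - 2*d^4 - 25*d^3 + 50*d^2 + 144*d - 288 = (d - 3)*(d^4 + d^3 - 22*d^2 - 16*d + 96) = (d - 3)*(d - 2)*(d^3 + 3*d^2 - 16*d - 48) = (d - 4)*(d - 3)*(d - 2)*(d^2 + 7*d + 12) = (d - 4)*(d - 3)*(d - 2)*(d + 4)*(d + 3)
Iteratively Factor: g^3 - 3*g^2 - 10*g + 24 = (g - 4)*(g^2 + g - 6) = (g - 4)*(g + 3)*(g - 2)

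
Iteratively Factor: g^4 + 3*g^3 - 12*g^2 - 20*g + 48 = (g - 2)*(g^3 + 5*g^2 - 2*g - 24) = (g - 2)*(g + 4)*(g^2 + g - 6) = (g - 2)^2*(g + 4)*(g + 3)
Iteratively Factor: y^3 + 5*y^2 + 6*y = (y)*(y^2 + 5*y + 6) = y*(y + 2)*(y + 3)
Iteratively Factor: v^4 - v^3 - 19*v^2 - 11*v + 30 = (v - 5)*(v^3 + 4*v^2 + v - 6) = (v - 5)*(v + 3)*(v^2 + v - 2) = (v - 5)*(v + 2)*(v + 3)*(v - 1)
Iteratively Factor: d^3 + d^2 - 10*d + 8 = (d - 1)*(d^2 + 2*d - 8) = (d - 2)*(d - 1)*(d + 4)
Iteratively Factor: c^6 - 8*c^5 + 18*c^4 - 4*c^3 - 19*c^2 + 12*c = (c + 1)*(c^5 - 9*c^4 + 27*c^3 - 31*c^2 + 12*c) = (c - 1)*(c + 1)*(c^4 - 8*c^3 + 19*c^2 - 12*c) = (c - 3)*(c - 1)*(c + 1)*(c^3 - 5*c^2 + 4*c) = (c - 4)*(c - 3)*(c - 1)*(c + 1)*(c^2 - c) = c*(c - 4)*(c - 3)*(c - 1)*(c + 1)*(c - 1)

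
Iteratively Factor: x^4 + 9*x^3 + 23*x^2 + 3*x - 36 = (x + 3)*(x^3 + 6*x^2 + 5*x - 12) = (x + 3)^2*(x^2 + 3*x - 4) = (x + 3)^2*(x + 4)*(x - 1)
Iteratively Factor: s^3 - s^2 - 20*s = (s)*(s^2 - s - 20) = s*(s + 4)*(s - 5)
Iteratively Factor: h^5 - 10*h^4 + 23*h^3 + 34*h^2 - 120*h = (h - 5)*(h^4 - 5*h^3 - 2*h^2 + 24*h) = (h - 5)*(h - 3)*(h^3 - 2*h^2 - 8*h) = (h - 5)*(h - 3)*(h + 2)*(h^2 - 4*h) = h*(h - 5)*(h - 3)*(h + 2)*(h - 4)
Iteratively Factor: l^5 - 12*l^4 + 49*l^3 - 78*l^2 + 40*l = (l - 1)*(l^4 - 11*l^3 + 38*l^2 - 40*l) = (l - 2)*(l - 1)*(l^3 - 9*l^2 + 20*l) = l*(l - 2)*(l - 1)*(l^2 - 9*l + 20) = l*(l - 5)*(l - 2)*(l - 1)*(l - 4)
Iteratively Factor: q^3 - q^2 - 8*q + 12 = (q - 2)*(q^2 + q - 6) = (q - 2)*(q + 3)*(q - 2)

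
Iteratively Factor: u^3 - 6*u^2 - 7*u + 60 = (u - 4)*(u^2 - 2*u - 15) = (u - 4)*(u + 3)*(u - 5)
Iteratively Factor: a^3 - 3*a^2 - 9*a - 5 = (a - 5)*(a^2 + 2*a + 1) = (a - 5)*(a + 1)*(a + 1)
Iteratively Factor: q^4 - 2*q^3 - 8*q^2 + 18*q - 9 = (q - 1)*(q^3 - q^2 - 9*q + 9) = (q - 1)^2*(q^2 - 9) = (q - 1)^2*(q + 3)*(q - 3)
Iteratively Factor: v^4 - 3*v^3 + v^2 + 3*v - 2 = (v - 1)*(v^3 - 2*v^2 - v + 2) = (v - 1)*(v + 1)*(v^2 - 3*v + 2) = (v - 1)^2*(v + 1)*(v - 2)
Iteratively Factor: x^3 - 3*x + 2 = (x + 2)*(x^2 - 2*x + 1) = (x - 1)*(x + 2)*(x - 1)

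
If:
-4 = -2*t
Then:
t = 2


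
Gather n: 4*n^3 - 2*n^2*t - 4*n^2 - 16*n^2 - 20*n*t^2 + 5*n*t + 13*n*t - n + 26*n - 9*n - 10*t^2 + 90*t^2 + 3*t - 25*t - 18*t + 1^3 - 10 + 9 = 4*n^3 + n^2*(-2*t - 20) + n*(-20*t^2 + 18*t + 16) + 80*t^2 - 40*t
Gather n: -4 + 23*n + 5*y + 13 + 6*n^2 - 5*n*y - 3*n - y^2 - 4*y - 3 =6*n^2 + n*(20 - 5*y) - y^2 + y + 6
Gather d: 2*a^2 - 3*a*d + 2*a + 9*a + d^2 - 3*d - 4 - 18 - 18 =2*a^2 + 11*a + d^2 + d*(-3*a - 3) - 40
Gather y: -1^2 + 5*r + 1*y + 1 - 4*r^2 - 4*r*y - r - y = -4*r^2 - 4*r*y + 4*r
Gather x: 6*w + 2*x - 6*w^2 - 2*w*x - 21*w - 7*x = -6*w^2 - 15*w + x*(-2*w - 5)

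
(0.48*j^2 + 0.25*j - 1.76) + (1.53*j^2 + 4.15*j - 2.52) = 2.01*j^2 + 4.4*j - 4.28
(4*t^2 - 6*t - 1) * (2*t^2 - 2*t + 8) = 8*t^4 - 20*t^3 + 42*t^2 - 46*t - 8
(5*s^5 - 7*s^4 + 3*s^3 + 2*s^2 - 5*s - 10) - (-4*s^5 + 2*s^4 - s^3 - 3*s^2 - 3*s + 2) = 9*s^5 - 9*s^4 + 4*s^3 + 5*s^2 - 2*s - 12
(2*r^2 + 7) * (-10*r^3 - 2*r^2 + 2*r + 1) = -20*r^5 - 4*r^4 - 66*r^3 - 12*r^2 + 14*r + 7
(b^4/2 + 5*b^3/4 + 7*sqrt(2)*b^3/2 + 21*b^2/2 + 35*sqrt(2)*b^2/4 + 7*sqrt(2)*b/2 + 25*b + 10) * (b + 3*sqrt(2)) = b^5/2 + 5*b^4/4 + 5*sqrt(2)*b^4 + 25*sqrt(2)*b^3/2 + 63*b^3/2 + 35*sqrt(2)*b^2 + 155*b^2/2 + 31*b + 75*sqrt(2)*b + 30*sqrt(2)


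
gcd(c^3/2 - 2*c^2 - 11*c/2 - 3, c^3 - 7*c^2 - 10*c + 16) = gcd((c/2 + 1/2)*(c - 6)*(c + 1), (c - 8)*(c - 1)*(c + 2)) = 1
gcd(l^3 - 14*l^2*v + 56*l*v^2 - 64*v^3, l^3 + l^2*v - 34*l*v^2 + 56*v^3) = l^2 - 6*l*v + 8*v^2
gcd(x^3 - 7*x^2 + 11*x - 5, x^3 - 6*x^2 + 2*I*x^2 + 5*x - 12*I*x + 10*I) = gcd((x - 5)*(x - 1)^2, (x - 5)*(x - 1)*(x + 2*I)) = x^2 - 6*x + 5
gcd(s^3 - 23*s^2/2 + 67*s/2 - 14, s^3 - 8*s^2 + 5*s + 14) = s - 7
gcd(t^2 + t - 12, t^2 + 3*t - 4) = t + 4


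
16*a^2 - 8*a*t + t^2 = (-4*a + t)^2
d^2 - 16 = (d - 4)*(d + 4)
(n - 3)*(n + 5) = n^2 + 2*n - 15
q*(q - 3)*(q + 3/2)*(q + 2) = q^4 + q^3/2 - 15*q^2/2 - 9*q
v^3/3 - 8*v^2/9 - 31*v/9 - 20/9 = (v/3 + 1/3)*(v - 5)*(v + 4/3)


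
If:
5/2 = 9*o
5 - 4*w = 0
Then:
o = 5/18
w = 5/4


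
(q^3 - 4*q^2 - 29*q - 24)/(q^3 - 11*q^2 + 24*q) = (q^2 + 4*q + 3)/(q*(q - 3))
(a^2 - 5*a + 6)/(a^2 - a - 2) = (a - 3)/(a + 1)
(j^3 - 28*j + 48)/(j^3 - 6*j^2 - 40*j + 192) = (j - 2)/(j - 8)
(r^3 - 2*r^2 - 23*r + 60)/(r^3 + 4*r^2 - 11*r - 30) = (r - 4)/(r + 2)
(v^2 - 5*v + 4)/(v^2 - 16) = (v - 1)/(v + 4)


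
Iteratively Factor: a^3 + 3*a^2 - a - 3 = (a + 1)*(a^2 + 2*a - 3) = (a + 1)*(a + 3)*(a - 1)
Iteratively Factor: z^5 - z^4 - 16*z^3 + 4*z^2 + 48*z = (z - 4)*(z^4 + 3*z^3 - 4*z^2 - 12*z) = (z - 4)*(z + 3)*(z^3 - 4*z) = z*(z - 4)*(z + 3)*(z^2 - 4) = z*(z - 4)*(z - 2)*(z + 3)*(z + 2)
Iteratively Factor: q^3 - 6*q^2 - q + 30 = (q + 2)*(q^2 - 8*q + 15) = (q - 3)*(q + 2)*(q - 5)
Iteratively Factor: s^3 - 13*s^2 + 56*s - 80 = (s - 4)*(s^2 - 9*s + 20) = (s - 4)^2*(s - 5)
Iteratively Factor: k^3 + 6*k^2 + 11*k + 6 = (k + 3)*(k^2 + 3*k + 2) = (k + 1)*(k + 3)*(k + 2)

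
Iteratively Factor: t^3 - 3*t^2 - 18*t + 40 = (t - 2)*(t^2 - t - 20) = (t - 5)*(t - 2)*(t + 4)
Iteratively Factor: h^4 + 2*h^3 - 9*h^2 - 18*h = (h + 2)*(h^3 - 9*h) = (h + 2)*(h + 3)*(h^2 - 3*h) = (h - 3)*(h + 2)*(h + 3)*(h)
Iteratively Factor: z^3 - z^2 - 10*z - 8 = (z - 4)*(z^2 + 3*z + 2) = (z - 4)*(z + 1)*(z + 2)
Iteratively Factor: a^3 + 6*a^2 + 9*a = (a + 3)*(a^2 + 3*a) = a*(a + 3)*(a + 3)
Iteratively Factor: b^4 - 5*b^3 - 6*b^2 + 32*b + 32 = (b + 1)*(b^3 - 6*b^2 + 32) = (b - 4)*(b + 1)*(b^2 - 2*b - 8) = (b - 4)*(b + 1)*(b + 2)*(b - 4)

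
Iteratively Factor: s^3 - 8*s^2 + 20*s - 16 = (s - 2)*(s^2 - 6*s + 8) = (s - 2)^2*(s - 4)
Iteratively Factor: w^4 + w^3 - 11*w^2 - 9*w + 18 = (w - 1)*(w^3 + 2*w^2 - 9*w - 18) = (w - 1)*(w + 2)*(w^2 - 9) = (w - 1)*(w + 2)*(w + 3)*(w - 3)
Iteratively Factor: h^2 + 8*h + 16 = (h + 4)*(h + 4)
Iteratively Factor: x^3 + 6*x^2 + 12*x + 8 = (x + 2)*(x^2 + 4*x + 4) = (x + 2)^2*(x + 2)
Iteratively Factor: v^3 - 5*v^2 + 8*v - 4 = (v - 2)*(v^2 - 3*v + 2) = (v - 2)^2*(v - 1)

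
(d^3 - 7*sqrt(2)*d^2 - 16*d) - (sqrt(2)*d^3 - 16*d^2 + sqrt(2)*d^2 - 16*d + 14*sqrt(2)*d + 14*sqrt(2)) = -sqrt(2)*d^3 + d^3 - 8*sqrt(2)*d^2 + 16*d^2 - 14*sqrt(2)*d - 14*sqrt(2)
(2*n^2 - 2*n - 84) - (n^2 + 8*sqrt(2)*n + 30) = n^2 - 8*sqrt(2)*n - 2*n - 114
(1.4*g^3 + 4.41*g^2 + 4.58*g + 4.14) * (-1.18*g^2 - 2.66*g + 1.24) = -1.652*g^5 - 8.9278*g^4 - 15.399*g^3 - 11.5996*g^2 - 5.3332*g + 5.1336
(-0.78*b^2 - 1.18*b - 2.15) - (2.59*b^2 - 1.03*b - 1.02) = -3.37*b^2 - 0.15*b - 1.13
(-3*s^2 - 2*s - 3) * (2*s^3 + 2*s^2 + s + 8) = -6*s^5 - 10*s^4 - 13*s^3 - 32*s^2 - 19*s - 24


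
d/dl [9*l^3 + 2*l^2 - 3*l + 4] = 27*l^2 + 4*l - 3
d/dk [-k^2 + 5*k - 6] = 5 - 2*k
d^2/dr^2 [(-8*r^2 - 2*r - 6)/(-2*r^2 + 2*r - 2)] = 2*(5*r^3 - 3*r^2 - 12*r + 5)/(r^6 - 3*r^5 + 6*r^4 - 7*r^3 + 6*r^2 - 3*r + 1)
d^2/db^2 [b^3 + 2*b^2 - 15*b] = 6*b + 4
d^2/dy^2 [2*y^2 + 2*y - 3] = 4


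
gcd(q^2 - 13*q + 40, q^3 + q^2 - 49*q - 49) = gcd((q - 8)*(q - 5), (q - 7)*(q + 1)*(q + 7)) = 1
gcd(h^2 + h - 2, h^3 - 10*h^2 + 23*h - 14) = h - 1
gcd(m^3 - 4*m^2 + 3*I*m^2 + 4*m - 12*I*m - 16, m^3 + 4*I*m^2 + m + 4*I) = m^2 + 3*I*m + 4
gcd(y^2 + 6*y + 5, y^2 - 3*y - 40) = y + 5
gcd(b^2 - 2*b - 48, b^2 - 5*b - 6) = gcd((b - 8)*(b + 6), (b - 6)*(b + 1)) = 1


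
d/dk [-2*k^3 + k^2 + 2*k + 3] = -6*k^2 + 2*k + 2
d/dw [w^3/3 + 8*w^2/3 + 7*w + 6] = w^2 + 16*w/3 + 7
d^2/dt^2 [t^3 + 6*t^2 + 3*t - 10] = 6*t + 12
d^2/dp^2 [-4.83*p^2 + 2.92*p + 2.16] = -9.66000000000000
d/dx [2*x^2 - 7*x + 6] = 4*x - 7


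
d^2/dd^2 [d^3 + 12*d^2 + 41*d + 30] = 6*d + 24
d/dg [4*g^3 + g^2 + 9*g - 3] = 12*g^2 + 2*g + 9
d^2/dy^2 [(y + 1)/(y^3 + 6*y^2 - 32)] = 6*(y^3 + 12*y + 4)/(y^7 + 10*y^6 + 12*y^5 - 136*y^4 - 256*y^3 + 768*y^2 + 1024*y - 2048)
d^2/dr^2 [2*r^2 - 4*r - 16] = 4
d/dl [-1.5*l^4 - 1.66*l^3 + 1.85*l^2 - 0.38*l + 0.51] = -6.0*l^3 - 4.98*l^2 + 3.7*l - 0.38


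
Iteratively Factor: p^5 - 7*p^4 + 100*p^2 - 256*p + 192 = (p - 2)*(p^4 - 5*p^3 - 10*p^2 + 80*p - 96) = (p - 3)*(p - 2)*(p^3 - 2*p^2 - 16*p + 32) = (p - 3)*(p - 2)*(p + 4)*(p^2 - 6*p + 8) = (p - 3)*(p - 2)^2*(p + 4)*(p - 4)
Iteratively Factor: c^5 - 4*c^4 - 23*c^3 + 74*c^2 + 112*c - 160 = (c + 4)*(c^4 - 8*c^3 + 9*c^2 + 38*c - 40) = (c - 4)*(c + 4)*(c^3 - 4*c^2 - 7*c + 10) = (c - 5)*(c - 4)*(c + 4)*(c^2 + c - 2) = (c - 5)*(c - 4)*(c + 2)*(c + 4)*(c - 1)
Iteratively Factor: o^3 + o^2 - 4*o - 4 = (o + 1)*(o^2 - 4) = (o + 1)*(o + 2)*(o - 2)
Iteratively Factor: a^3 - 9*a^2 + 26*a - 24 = (a - 3)*(a^2 - 6*a + 8) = (a - 4)*(a - 3)*(a - 2)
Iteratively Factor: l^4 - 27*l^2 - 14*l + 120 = (l + 4)*(l^3 - 4*l^2 - 11*l + 30) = (l + 3)*(l + 4)*(l^2 - 7*l + 10) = (l - 2)*(l + 3)*(l + 4)*(l - 5)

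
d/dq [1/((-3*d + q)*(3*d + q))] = -2*q/(81*d^4 - 18*d^2*q^2 + q^4)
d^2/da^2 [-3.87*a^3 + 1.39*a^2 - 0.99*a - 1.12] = 2.78 - 23.22*a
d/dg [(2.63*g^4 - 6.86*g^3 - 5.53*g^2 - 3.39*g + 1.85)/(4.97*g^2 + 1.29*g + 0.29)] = (26.1422*g^5 - 23.9161*g^4 - 14.648*g^3 + 3.74639999999999*g^2 - 21.5964*g - 3.3696)/(24.7009*g^4 + 12.8226*g^3 + 4.5467*g^2 + 0.7482*g + 0.0841)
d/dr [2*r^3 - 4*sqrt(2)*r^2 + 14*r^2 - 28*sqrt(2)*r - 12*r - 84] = 6*r^2 - 8*sqrt(2)*r + 28*r - 28*sqrt(2) - 12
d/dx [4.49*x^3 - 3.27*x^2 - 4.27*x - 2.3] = 13.47*x^2 - 6.54*x - 4.27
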